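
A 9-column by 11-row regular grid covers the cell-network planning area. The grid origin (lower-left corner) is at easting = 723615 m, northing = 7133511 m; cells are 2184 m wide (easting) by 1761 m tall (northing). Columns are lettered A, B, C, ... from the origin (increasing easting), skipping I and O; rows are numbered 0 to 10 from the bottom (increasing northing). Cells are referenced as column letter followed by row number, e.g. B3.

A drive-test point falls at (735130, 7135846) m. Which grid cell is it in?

Column index: ⌊(735130 − 723615) / 2184⌋ = ⌊5.272⌋ = 5 → column F
Row offset from origin: ⌊(7135846 − 7133511) / 1761⌋ = ⌊1.326⌋ = 1 → row 1

F1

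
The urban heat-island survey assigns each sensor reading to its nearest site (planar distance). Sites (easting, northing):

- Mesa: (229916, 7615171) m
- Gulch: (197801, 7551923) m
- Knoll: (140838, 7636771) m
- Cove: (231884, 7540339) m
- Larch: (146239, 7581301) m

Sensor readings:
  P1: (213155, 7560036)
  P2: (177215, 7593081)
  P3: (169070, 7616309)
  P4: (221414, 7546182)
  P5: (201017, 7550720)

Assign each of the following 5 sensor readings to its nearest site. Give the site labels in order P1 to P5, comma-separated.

Gulch, Larch, Knoll, Cove, Gulch

P1 → Gulch (d²=301566085.00)
P2 → Larch (d²=1098280976.00)
P3 → Knoll (d²=1215739268.00)
P4 → Cove (d²=143761549.00)
P5 → Gulch (d²=11789865.00)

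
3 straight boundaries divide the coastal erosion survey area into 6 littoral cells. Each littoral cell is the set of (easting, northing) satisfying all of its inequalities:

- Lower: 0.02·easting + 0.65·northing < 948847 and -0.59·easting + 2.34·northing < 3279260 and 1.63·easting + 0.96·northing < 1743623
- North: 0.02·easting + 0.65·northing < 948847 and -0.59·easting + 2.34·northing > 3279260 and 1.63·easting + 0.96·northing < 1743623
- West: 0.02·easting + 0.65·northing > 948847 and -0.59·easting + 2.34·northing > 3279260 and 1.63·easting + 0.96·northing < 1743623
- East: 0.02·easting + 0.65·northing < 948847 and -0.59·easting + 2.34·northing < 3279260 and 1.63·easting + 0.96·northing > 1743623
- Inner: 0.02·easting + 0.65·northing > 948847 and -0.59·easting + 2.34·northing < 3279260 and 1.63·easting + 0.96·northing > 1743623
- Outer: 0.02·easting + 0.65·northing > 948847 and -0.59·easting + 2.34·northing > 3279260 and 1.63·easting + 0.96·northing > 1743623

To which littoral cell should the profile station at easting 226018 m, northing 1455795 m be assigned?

0.02·226018 + 0.65·1455795 = 950787.110, which is > 948847
-0.59·226018 + 2.34·1455795 = 3273209.680, which is < 3279260
1.63·226018 + 0.96·1455795 = 1765972.540, which is > 1743623
This sign pattern matches Inner.

Inner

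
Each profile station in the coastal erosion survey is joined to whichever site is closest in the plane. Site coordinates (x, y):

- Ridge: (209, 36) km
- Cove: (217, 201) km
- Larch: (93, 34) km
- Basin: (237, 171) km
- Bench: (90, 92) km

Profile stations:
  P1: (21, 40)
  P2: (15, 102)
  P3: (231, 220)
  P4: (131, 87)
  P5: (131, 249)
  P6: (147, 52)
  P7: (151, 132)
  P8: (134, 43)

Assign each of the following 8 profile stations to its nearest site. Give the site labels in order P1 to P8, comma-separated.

P1 → Larch (d²=5220.00)
P2 → Bench (d²=5725.00)
P3 → Cove (d²=557.00)
P4 → Bench (d²=1706.00)
P5 → Cove (d²=9700.00)
P6 → Larch (d²=3240.00)
P7 → Bench (d²=5321.00)
P8 → Larch (d²=1762.00)

Larch, Bench, Cove, Bench, Cove, Larch, Bench, Larch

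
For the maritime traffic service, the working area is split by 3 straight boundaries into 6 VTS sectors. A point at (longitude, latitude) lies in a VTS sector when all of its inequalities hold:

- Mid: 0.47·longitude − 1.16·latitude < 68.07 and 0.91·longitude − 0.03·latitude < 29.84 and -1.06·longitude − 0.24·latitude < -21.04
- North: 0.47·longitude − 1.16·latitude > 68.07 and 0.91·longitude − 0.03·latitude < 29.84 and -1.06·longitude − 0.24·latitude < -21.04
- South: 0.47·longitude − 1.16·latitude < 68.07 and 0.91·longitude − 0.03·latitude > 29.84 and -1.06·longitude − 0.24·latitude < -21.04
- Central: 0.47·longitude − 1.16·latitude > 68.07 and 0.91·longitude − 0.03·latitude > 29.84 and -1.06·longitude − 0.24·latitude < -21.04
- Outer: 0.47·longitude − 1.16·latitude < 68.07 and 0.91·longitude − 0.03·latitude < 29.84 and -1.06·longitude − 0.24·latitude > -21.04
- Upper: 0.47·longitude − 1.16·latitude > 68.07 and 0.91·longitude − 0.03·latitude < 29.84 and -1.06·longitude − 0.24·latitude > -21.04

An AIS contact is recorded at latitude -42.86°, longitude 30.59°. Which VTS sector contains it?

0.47·30.59 − 1.16·-42.86 = 64.095, which is < 68.07
0.91·30.59 − 0.03·-42.86 = 29.123, which is < 29.84
-1.06·30.59 − 0.24·-42.86 = -22.139, which is < -21.04
This sign pattern matches Mid.

Mid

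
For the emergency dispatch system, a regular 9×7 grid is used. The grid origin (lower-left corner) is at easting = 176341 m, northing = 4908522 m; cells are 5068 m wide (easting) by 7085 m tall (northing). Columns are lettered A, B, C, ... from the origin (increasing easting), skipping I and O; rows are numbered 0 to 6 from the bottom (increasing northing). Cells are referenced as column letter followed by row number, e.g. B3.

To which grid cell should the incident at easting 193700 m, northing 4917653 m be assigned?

D1

Column index: ⌊(193700 − 176341) / 5068⌋ = ⌊3.425⌋ = 3 → column D
Row offset from origin: ⌊(4917653 − 4908522) / 7085⌋ = ⌊1.289⌋ = 1 → row 1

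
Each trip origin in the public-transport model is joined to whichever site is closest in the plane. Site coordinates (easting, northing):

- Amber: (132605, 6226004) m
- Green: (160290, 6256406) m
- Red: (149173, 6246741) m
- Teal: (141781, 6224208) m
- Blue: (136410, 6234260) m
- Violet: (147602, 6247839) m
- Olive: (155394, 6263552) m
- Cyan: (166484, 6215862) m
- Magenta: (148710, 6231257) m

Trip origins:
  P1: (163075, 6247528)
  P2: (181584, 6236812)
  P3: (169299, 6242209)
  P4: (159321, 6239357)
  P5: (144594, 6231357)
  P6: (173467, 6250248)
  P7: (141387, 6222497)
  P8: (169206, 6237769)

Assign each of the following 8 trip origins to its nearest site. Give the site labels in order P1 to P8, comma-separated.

P1 → Green (d²=86575109.00)
P2 → Cyan (d²=666912500.00)
P3 → Green (d²=282716890.00)
P4 → Red (d²=157505360.00)
P5 → Magenta (d²=16951456.00)
P6 → Green (d²=211554293.00)
P7 → Teal (d²=3082757.00)
P8 → Green (d²=426832825.00)

Green, Cyan, Green, Red, Magenta, Green, Teal, Green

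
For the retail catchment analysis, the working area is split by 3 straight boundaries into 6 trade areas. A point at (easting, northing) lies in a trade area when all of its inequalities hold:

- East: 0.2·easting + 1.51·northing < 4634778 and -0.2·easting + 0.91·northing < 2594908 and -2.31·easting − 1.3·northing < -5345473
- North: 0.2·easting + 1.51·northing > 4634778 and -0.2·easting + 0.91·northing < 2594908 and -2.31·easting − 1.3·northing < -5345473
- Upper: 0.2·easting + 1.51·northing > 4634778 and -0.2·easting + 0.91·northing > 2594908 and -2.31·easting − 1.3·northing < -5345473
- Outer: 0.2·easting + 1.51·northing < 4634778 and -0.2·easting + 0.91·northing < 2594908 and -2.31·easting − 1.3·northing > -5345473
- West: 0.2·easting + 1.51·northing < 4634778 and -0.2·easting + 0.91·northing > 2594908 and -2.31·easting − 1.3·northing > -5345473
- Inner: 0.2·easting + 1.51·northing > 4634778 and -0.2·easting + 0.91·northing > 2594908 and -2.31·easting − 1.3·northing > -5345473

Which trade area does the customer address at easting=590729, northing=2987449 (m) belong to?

West

0.2·590729 + 1.51·2987449 = 4629193.790, which is < 4634778
-0.2·590729 + 0.91·2987449 = 2600432.790, which is > 2594908
-2.31·590729 − 1.3·2987449 = -5248267.690, which is > -5345473
This sign pattern matches West.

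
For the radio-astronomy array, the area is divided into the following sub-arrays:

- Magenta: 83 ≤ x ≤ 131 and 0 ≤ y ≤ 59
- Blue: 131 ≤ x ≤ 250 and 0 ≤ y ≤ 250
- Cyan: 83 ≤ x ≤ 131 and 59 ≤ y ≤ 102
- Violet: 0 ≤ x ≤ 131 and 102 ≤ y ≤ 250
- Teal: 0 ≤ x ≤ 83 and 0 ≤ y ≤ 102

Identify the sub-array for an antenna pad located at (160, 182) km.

Blue

The point has x = 160 and y = 182.
Only Blue satisfies 131 ≤ x ≤ 250 and 0 ≤ y ≤ 250.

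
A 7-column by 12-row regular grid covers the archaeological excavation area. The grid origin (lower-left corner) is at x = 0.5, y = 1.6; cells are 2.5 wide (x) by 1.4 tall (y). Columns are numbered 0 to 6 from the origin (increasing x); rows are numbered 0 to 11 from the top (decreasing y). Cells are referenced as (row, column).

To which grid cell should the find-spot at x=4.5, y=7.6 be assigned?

Column index: ⌊(4.5 − 0.5) / 2.5⌋ = ⌊1.600⌋ = 1
Row offset from origin: ⌊(7.6 − 1.6) / 1.4⌋ = ⌊4.286⌋ = 4 → row 7 (counted from top)

(7, 1)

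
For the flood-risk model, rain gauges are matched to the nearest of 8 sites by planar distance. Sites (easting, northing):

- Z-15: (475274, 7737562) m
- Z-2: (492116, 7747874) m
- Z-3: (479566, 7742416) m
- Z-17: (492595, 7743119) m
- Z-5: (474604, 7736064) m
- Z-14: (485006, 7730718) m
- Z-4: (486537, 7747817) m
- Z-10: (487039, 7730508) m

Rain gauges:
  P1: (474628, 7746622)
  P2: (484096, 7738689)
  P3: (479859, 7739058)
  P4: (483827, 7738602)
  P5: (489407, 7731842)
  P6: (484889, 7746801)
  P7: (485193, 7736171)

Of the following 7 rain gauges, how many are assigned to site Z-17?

P1 → Z-3
P2 → Z-3
P3 → Z-3
P4 → Z-3
P5 → Z-10
P6 → Z-4
P7 → Z-14
0 of the 7 go to Z-17.

0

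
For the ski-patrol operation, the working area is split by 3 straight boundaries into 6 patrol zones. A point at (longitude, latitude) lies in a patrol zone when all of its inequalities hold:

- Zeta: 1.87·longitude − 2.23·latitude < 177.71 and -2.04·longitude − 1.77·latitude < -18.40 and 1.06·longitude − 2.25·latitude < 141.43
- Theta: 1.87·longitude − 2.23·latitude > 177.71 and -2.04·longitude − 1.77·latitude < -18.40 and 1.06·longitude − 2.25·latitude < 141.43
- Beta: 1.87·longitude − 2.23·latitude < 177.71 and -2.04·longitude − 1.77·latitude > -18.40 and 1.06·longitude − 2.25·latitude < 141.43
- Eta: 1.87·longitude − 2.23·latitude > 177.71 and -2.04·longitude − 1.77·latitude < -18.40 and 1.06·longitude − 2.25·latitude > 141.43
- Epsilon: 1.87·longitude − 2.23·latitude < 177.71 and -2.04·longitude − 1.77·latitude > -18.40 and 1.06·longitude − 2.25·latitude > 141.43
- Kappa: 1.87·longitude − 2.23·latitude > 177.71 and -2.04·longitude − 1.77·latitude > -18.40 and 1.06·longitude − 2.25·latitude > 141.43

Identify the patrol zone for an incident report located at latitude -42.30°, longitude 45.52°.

Kappa

1.87·45.52 − 2.23·-42.30 = 179.451, which is > 177.71
-2.04·45.52 − 1.77·-42.30 = -17.990, which is > -18.40
1.06·45.52 − 2.25·-42.30 = 143.426, which is > 141.43
This sign pattern matches Kappa.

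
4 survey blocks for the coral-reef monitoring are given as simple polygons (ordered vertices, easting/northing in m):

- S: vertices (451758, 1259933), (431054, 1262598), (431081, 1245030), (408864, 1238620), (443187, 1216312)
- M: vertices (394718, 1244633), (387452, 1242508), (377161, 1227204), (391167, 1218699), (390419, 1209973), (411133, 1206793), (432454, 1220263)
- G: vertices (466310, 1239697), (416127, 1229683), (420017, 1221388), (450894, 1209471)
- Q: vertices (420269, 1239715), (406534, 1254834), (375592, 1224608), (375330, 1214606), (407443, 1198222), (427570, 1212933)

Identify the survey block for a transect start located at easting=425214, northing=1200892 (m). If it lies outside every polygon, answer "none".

none

Cast a ray rightward from (425214, 1200892). For each polygon, the edges (by vertex number in listed order) whose endpoints lie on opposite sides of northing = 1200892, where each meets that height, and whether that is right or left of the point:
S: no edge straddles that height → 0 crossings.
M: no edge straddles that height → 0 crossings.
G: no edge straddles that height → 0 crossings.
Q: 4–5 at easting≈402209.7 (left), 5–6 at easting≈411096.0 (left) → 0 crossings.
All counts are even, so the point lies outside every listed polygon.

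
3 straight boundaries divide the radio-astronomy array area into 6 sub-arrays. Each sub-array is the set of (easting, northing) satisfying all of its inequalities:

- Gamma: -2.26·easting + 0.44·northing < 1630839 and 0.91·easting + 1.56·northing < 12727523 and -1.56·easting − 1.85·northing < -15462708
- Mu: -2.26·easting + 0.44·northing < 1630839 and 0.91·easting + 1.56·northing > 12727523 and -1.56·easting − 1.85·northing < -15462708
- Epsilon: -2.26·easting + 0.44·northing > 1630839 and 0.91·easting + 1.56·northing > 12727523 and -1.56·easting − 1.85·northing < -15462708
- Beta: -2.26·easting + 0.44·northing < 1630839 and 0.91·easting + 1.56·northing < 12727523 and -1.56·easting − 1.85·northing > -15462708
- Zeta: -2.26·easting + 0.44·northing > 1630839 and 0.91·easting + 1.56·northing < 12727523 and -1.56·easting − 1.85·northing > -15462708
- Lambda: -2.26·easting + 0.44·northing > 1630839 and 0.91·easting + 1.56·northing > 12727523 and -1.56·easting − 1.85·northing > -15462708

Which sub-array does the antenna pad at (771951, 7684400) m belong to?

-2.26·771951 + 0.44·7684400 = 1636526.740, which is > 1630839
0.91·771951 + 1.56·7684400 = 12690139.410, which is < 12727523
-1.56·771951 − 1.85·7684400 = -15420383.560, which is > -15462708
This sign pattern matches Zeta.

Zeta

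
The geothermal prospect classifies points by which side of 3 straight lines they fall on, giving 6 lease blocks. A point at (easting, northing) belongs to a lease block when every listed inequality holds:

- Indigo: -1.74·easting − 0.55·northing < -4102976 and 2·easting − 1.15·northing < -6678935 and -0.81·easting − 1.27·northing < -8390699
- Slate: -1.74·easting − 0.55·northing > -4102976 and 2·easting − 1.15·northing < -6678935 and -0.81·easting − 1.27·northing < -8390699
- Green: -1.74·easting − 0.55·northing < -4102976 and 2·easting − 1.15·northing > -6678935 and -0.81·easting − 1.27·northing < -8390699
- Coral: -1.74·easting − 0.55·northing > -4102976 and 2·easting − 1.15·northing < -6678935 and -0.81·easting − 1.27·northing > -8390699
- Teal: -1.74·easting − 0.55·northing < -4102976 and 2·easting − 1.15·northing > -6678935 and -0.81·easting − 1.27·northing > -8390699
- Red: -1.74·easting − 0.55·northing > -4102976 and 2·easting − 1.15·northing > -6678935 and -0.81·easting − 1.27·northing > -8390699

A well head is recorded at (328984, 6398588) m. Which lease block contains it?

Slate

-1.74·328984 − 0.55·6398588 = -4091655.560, which is > -4102976
2·328984 − 1.15·6398588 = -6700408.200, which is < -6678935
-0.81·328984 − 1.27·6398588 = -8392683.800, which is < -8390699
This sign pattern matches Slate.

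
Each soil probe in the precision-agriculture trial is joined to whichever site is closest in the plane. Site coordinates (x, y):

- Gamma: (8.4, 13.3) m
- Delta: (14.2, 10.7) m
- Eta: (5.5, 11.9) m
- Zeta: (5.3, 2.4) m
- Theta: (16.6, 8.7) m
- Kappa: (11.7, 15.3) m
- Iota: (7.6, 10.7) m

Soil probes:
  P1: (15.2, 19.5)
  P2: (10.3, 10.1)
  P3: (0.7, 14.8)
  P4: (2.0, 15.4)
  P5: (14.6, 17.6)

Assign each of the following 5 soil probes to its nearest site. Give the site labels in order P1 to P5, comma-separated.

Kappa, Iota, Eta, Eta, Kappa

P1 → Kappa (d²=29.89)
P2 → Iota (d²=7.65)
P3 → Eta (d²=31.45)
P4 → Eta (d²=24.50)
P5 → Kappa (d²=13.70)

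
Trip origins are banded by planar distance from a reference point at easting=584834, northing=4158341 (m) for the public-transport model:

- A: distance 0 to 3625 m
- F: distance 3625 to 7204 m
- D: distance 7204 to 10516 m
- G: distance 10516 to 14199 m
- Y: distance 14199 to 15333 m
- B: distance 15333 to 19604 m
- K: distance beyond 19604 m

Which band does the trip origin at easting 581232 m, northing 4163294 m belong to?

F

Distance = √((581232−584834)² + (4163294−4158341)²) = √(12974404.000 + 24532209.000) = 6124.264 m.
3625 ≤ 6124.264 < 7204 → F.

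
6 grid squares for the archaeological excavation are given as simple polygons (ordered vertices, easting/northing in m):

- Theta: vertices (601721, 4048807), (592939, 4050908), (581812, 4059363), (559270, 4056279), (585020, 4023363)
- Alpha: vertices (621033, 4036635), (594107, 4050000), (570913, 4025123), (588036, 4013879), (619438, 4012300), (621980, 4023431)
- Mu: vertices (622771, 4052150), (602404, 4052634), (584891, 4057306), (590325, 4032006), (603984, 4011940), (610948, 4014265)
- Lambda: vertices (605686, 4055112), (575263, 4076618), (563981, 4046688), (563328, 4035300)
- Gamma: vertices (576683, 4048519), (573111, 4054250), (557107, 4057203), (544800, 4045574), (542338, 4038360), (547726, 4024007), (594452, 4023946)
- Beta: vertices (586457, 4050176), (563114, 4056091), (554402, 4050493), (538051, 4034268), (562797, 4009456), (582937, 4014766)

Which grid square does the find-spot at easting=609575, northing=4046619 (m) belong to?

Cast a ray rightward from (609575, 4046619). For each polygon, the edges (by vertex number in listed order) whose endpoints lie on opposite sides of northing = 4046619, where each meets that height, and whether that is right or left of the point:
Theta: 4–5 at easting≈566827.0 (left), 5–1 at easting≈600284.8 (left) → 0 crossings.
Alpha: 1–2 at easting≈600918.6 (left), 2–3 at easting≈590954.7 (left) → 0 crossings.
Mu: 3–4 at easting≈587186.4 (left), 6–1 at easting≈621044.9 (right) → 1 crossing.
Lambda: 3–4 at easting≈563977.0 (left), 4–1 at easting≈587528.0 (left) → 0 crossings.
Gamma: 3–4 at easting≈545905.9 (left), 7–1 at easting≈578056.9 (left) → 0 crossings.
Beta: 3–4 at easting≈550497.9 (left), 6–1 at easting≈586103.4 (left) → 0 crossings.
Only Mu has an odd count, so the point is inside Mu.

Mu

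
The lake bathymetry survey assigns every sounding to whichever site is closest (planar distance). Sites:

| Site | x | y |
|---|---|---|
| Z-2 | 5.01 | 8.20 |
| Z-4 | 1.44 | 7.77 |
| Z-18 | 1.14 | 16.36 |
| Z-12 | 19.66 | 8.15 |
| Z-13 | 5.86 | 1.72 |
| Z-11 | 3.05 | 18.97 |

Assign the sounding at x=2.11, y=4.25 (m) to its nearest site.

Z-4

Squared distances to each site:
Z-2: 24.012; Z-4: 12.839; Z-18: 147.593; Z-12: 323.212; Z-13: 20.463; Z-11: 217.562.
Minimum at Z-4.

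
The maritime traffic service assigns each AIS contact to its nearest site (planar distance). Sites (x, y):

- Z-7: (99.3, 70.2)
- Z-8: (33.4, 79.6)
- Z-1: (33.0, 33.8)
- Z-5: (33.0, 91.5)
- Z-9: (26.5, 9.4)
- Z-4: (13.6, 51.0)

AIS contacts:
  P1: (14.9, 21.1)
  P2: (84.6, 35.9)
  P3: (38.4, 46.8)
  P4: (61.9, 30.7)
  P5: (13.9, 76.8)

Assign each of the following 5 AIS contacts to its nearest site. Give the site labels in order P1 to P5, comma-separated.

P1 → Z-9 (d²=271.45)
P2 → Z-7 (d²=1392.58)
P3 → Z-1 (d²=198.16)
P4 → Z-1 (d²=844.82)
P5 → Z-8 (d²=388.09)

Z-9, Z-7, Z-1, Z-1, Z-8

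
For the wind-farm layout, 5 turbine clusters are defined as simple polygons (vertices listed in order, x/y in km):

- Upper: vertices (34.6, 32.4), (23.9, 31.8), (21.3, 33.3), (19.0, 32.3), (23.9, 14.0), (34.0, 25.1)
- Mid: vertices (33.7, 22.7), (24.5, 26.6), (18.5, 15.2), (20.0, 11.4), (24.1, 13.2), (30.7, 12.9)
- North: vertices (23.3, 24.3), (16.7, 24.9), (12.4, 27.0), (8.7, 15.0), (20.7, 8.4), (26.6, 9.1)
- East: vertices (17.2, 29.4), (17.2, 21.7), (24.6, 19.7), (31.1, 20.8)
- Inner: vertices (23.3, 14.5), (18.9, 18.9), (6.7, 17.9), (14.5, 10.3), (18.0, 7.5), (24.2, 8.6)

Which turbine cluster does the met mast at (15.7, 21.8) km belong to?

North

Cast a ray rightward from (15.7, 21.8). For each polygon, the edges (by vertex number in listed order) whose endpoints lie on opposite sides of y = 21.8, where each meets that height, and whether that is right or left of the point:
Upper: 4–5 at x≈21.81 (right), 5–6 at x≈31.00 (right) → 2 crossings.
Mid: 2–3 at x≈21.97 (right), 6–1 at x≈33.42 (right) → 2 crossings.
North: 3–4 at x≈10.80 (left), 6–1 at x≈23.84 (right) → 1 crossing.
East: 1–2 at x≈17.20 (right), 4–1 at x≈29.48 (right) → 2 crossings.
Inner: no edge straddles that height → 0 crossings.
Only North has an odd count, so the point is inside North.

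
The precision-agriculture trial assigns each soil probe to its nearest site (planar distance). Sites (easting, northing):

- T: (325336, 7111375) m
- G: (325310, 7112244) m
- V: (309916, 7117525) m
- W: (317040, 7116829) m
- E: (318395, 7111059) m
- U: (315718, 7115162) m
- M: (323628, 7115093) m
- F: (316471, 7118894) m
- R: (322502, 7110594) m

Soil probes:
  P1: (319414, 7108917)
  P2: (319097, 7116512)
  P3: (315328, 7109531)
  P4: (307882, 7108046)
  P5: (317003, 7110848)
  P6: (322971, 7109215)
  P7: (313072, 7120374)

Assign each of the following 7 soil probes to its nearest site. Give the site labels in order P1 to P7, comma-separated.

P1 → E (d²=5626525.00)
P2 → W (d²=4331738.00)
P3 → E (d²=11741273.00)
P4 → V (d²=93988597.00)
P5 → E (d²=1982185.00)
P6 → R (d²=2121602.00)
P7 → F (d²=13743601.00)

E, W, E, V, E, R, F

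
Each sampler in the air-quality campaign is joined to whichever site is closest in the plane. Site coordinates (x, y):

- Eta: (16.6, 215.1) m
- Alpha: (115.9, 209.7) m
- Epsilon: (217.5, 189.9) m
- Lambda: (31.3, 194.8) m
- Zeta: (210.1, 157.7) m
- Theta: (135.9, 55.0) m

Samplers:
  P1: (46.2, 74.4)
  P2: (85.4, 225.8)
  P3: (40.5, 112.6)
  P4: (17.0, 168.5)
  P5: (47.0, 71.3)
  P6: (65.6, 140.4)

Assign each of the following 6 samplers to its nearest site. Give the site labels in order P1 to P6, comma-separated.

P1 → Theta (d²=8422.45)
P2 → Alpha (d²=1189.46)
P3 → Lambda (d²=6841.48)
P4 → Lambda (d²=896.18)
P5 → Theta (d²=8168.90)
P6 → Lambda (d²=4135.85)

Theta, Alpha, Lambda, Lambda, Theta, Lambda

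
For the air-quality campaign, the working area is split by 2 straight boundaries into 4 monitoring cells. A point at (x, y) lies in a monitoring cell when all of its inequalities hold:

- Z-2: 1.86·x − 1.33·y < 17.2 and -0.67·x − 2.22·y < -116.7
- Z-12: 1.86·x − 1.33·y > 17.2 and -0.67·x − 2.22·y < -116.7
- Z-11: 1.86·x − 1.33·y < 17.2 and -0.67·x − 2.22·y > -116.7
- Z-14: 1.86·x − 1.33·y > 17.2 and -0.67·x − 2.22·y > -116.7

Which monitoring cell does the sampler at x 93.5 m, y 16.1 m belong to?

Z-14

1.86·93.5 − 1.33·16.1 = 152.497, which is > 17.2
-0.67·93.5 − 2.22·16.1 = -98.387, which is > -116.7
This sign pattern matches Z-14.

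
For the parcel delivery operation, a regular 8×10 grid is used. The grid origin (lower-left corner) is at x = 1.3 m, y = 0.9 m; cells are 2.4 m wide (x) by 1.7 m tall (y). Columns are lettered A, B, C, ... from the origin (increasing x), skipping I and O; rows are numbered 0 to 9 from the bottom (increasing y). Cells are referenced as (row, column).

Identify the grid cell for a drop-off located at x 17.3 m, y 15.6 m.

Column index: ⌊(17.3 − 1.3) / 2.4⌋ = ⌊6.667⌋ = 6 → column G
Row offset from origin: ⌊(15.6 − 0.9) / 1.7⌋ = ⌊8.647⌋ = 8 → row 8

(8, G)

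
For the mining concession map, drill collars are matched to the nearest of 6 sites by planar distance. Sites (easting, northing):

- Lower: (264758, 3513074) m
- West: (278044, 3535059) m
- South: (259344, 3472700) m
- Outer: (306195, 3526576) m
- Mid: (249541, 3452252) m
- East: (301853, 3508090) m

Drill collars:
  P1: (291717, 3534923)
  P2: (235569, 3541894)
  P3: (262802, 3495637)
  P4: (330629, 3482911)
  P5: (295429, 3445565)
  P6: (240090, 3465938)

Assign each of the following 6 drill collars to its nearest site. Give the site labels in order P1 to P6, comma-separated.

P1 → West (d²=186969425.00)
P2 → Lower (d²=1682590121.00)
P3 → Lower (d²=307874905.00)
P4 → East (d²=1462040217.00)
P5 → South (d²=2038435450.00)
P6 → Mid (d²=276627997.00)

West, Lower, Lower, East, South, Mid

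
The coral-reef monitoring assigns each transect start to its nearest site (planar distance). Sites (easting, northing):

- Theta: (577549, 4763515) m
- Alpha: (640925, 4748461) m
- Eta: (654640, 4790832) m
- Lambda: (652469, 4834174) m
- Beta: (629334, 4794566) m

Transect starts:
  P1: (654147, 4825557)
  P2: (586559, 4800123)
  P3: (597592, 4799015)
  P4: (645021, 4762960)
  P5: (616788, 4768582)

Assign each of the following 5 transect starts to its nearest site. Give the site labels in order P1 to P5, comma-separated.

Lambda, Theta, Beta, Alpha, Beta

P1 → Lambda (d²=77068373.00)
P2 → Theta (d²=1421325764.00)
P3 → Beta (d²=1027348165.00)
P4 → Alpha (d²=226998217.00)
P5 → Beta (d²=832570372.00)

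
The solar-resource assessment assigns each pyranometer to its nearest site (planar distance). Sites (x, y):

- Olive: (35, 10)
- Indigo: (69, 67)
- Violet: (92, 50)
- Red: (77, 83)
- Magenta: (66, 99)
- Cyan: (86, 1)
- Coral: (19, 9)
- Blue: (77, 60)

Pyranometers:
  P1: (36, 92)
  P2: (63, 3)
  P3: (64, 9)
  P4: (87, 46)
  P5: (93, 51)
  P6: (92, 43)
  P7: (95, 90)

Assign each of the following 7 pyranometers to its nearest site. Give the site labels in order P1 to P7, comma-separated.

Magenta, Cyan, Cyan, Violet, Violet, Violet, Red

P1 → Magenta (d²=949.00)
P2 → Cyan (d²=533.00)
P3 → Cyan (d²=548.00)
P4 → Violet (d²=41.00)
P5 → Violet (d²=2.00)
P6 → Violet (d²=49.00)
P7 → Red (d²=373.00)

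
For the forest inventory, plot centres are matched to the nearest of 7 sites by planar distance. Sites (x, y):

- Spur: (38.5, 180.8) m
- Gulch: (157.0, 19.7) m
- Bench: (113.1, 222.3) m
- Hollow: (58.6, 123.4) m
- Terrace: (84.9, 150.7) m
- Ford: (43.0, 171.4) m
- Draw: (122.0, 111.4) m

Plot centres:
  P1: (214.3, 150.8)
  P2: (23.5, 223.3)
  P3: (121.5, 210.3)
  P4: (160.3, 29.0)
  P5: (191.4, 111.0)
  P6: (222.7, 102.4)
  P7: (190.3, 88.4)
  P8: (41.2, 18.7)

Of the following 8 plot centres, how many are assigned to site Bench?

1

P1 → Draw
P2 → Spur
P3 → Bench
P4 → Gulch
P5 → Draw
P6 → Draw
P7 → Draw
P8 → Hollow
1 of the 8 goes to Bench.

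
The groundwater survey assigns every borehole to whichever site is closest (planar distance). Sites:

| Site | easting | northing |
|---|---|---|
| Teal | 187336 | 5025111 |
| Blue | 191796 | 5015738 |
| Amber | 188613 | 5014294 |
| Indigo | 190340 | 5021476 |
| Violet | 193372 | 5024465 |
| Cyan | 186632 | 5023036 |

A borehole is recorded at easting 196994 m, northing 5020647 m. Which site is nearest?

Squared distances to each site:
Teal: 113204260.000; Blue: 51117485.000; Amber: 110601770.000; Indigo: 44962957.000; Violet: 27696008.000; Cyan: 113078365.000.
Minimum at Violet.

Violet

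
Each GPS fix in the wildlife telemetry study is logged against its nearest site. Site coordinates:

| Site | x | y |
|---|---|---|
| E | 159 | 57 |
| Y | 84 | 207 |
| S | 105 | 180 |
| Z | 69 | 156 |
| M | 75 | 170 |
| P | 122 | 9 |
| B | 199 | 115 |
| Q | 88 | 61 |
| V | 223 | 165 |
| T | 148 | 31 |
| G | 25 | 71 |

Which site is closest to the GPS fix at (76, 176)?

Squared distances to each site:
E: 21050.000; Y: 1025.000; S: 857.000; Z: 449.000; M: 37.000; P: 30005.000; B: 18850.000; Q: 13369.000; V: 21730.000; T: 26209.000; G: 13626.000.
Minimum at M.

M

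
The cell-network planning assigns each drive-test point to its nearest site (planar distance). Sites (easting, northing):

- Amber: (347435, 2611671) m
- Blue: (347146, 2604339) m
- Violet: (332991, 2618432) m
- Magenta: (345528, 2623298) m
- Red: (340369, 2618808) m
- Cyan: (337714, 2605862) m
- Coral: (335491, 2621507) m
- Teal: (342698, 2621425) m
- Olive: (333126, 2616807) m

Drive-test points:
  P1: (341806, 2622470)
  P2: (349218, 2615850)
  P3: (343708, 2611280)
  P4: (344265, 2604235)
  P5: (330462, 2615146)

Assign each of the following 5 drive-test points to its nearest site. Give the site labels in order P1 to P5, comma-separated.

P1 → Teal (d²=1887689.00)
P2 → Amber (d²=20643130.00)
P3 → Amber (d²=14043410.00)
P4 → Blue (d²=8310977.00)
P5 → Olive (d²=9855817.00)

Teal, Amber, Amber, Blue, Olive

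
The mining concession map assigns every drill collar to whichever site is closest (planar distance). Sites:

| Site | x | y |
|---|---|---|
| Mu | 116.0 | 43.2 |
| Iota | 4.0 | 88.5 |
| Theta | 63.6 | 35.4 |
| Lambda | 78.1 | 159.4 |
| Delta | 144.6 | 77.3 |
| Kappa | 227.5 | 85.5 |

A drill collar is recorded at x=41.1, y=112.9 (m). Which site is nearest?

Iota

Squared distances to each site:
Mu: 10468.100; Iota: 1971.770; Theta: 6512.500; Lambda: 3531.250; Delta: 11979.610; Kappa: 35495.720.
Minimum at Iota.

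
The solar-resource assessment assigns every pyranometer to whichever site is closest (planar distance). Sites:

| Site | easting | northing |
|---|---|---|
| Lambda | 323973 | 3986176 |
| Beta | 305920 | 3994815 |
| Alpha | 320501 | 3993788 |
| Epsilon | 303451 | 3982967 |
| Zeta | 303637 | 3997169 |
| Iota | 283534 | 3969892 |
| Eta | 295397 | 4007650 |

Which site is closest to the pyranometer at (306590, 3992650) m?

Squared distances to each site:
Lambda: 344081365.000; Beta: 5136125.000; Alpha: 194810965.000; Epsilon: 103613810.000; Zeta: 29141570.000; Iota: 1049505700.000; Eta: 350283249.000.
Minimum at Beta.

Beta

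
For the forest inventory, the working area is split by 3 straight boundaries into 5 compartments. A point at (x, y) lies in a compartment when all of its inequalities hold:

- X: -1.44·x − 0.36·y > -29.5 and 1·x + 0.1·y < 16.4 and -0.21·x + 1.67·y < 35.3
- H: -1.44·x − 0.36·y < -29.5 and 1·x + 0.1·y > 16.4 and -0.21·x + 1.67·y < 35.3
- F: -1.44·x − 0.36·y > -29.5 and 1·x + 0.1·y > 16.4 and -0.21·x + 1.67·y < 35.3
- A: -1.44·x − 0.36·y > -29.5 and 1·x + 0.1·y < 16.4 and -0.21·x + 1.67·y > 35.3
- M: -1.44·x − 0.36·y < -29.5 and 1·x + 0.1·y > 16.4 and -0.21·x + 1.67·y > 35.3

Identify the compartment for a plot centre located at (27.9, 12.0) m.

H

-1.44·27.9 − 0.36·12.0 = -44.496, which is < -29.5
1·27.9 + 0.1·12.0 = 29.100, which is > 16.4
-0.21·27.9 + 1.67·12.0 = 14.181, which is < 35.3
This sign pattern matches H.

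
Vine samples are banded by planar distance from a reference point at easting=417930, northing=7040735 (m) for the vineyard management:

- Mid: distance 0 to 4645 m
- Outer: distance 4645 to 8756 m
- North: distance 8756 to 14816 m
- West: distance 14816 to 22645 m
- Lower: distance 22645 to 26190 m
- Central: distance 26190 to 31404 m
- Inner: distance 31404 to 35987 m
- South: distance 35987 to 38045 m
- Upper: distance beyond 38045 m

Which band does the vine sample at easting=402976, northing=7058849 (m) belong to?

Distance = √((402976−417930)² + (7058849−7040735)²) = √(223622116.000 + 328116996.000) = 23489.128 m.
22645 ≤ 23489.128 < 26190 → Lower.

Lower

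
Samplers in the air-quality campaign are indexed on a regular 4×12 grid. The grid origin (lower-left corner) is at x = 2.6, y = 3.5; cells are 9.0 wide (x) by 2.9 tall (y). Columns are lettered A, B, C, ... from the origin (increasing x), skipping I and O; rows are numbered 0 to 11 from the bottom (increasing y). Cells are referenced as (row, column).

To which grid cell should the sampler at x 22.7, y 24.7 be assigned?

(7, C)

Column index: ⌊(22.7 − 2.6) / 9.0⌋ = ⌊2.233⌋ = 2 → column C
Row offset from origin: ⌊(24.7 − 3.5) / 2.9⌋ = ⌊7.310⌋ = 7 → row 7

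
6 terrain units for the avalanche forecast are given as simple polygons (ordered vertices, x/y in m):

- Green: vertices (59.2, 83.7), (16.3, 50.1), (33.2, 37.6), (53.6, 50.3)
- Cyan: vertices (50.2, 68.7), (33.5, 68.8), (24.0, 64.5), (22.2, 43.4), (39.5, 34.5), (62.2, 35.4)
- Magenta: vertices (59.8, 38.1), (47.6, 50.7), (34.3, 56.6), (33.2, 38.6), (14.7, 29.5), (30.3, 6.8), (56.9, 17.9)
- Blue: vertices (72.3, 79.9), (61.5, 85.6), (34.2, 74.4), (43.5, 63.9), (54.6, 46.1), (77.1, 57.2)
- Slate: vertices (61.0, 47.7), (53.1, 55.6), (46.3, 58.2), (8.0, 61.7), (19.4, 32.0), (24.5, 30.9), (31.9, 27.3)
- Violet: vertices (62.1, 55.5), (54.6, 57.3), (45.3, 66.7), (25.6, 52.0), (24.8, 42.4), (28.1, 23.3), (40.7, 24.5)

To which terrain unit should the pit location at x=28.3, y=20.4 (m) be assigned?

Cast a ray rightward from (28.3, 20.4). For each polygon, the edges (by vertex number in listed order) whose endpoints lie on opposite sides of y = 20.4, where each meets that height, and whether that is right or left of the point:
Green: no edge straddles that height → 0 crossings.
Cyan: no edge straddles that height → 0 crossings.
Magenta: 5–6 at x≈20.95 (left), 7–1 at x≈57.26 (right) → 1 crossing.
Blue: no edge straddles that height → 0 crossings.
Slate: no edge straddles that height → 0 crossings.
Violet: no edge straddles that height → 0 crossings.
Only Magenta has an odd count, so the point is inside Magenta.

Magenta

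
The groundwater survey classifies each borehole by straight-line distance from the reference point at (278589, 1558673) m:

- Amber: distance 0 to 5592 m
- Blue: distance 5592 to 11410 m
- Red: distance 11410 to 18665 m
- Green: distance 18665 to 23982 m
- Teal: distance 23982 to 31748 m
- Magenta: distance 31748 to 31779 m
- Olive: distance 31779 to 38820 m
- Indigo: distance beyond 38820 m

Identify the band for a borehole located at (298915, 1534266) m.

Distance = √((298915−278589)² + (1534266−1558673)²) = √(413146276.000 + 595701649.000) = 31762.366 m.
31748 ≤ 31762.366 < 31779 → Magenta.

Magenta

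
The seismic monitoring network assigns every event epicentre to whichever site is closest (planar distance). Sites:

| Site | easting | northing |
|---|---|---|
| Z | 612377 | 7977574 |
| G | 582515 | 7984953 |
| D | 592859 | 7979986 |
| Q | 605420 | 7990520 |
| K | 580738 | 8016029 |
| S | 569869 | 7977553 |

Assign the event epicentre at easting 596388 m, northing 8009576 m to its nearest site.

K

Squared distances to each site:
Z: 1279776125.000; G: 798752258.000; D: 888021941.000; Q: 444708160.000; K: 286563709.000; S: 1728729890.000.
Minimum at K.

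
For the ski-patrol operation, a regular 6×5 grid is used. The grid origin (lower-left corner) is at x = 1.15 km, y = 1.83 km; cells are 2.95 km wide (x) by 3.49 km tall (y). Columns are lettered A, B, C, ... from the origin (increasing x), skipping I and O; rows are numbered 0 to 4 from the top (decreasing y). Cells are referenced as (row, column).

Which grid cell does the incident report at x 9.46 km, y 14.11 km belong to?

(1, C)

Column index: ⌊(9.46 − 1.15) / 2.95⌋ = ⌊2.817⌋ = 2 → column C
Row offset from origin: ⌊(14.11 − 1.83) / 3.49⌋ = ⌊3.519⌋ = 3 → row 1 (counted from top)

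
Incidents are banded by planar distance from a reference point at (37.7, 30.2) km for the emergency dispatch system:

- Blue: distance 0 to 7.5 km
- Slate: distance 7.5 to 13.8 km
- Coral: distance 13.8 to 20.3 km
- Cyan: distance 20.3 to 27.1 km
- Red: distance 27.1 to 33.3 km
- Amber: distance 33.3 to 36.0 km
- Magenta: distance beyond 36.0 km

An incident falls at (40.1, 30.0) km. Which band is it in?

Distance = √((40.1−37.7)² + (30.0−30.2)²) = √(5.760 + 0.040) = 2.408 km.
0 ≤ 2.408 < 7.5 → Blue.

Blue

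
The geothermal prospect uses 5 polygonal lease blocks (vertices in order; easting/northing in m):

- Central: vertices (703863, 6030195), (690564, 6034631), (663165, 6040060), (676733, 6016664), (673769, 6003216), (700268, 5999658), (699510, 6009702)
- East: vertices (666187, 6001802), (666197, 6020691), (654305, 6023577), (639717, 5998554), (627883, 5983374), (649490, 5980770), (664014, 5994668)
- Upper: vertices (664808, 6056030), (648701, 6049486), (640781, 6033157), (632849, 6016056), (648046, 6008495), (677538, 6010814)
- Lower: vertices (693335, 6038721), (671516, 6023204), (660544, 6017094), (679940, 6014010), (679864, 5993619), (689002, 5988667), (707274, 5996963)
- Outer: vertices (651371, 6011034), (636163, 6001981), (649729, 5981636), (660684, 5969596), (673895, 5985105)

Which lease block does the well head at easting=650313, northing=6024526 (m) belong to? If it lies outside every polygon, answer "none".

Cast a ray rightward from (650313, 6024526). For each polygon, the edges (by vertex number in listed order) whose endpoints lie on opposite sides of northing = 6024526, where each meets that height, and whether that is right or left of the point:
Central: 3–4 at easting≈672173.6 (right), 7–1 at easting≈702658.8 (right) → 2 crossings.
East: no edge straddles that height → 0 crossings.
Upper: 3–4 at easting≈636777.7 (left), 6–1 at easting≈673677.6 (right) → 1 crossing.
Lower: 1–2 at easting≈673374.9 (right), 7–1 at easting≈698073.4 (right) → 2 crossings.
Outer: no edge straddles that height → 0 crossings.
Only Upper has an odd count, so the point is inside Upper.

Upper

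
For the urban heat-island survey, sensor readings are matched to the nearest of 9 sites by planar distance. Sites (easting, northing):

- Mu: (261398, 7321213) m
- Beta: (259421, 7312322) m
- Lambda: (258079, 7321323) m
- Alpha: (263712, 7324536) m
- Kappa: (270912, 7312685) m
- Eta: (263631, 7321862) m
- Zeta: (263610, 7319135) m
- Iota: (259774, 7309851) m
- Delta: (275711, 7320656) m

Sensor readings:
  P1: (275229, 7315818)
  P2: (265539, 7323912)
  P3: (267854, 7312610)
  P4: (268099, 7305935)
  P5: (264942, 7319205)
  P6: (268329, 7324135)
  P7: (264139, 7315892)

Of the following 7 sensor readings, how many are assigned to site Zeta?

P1 → Delta
P2 → Alpha
P3 → Kappa
P4 → Kappa
P5 → Zeta
P6 → Alpha
P7 → Zeta
2 of the 7 go to Zeta.

2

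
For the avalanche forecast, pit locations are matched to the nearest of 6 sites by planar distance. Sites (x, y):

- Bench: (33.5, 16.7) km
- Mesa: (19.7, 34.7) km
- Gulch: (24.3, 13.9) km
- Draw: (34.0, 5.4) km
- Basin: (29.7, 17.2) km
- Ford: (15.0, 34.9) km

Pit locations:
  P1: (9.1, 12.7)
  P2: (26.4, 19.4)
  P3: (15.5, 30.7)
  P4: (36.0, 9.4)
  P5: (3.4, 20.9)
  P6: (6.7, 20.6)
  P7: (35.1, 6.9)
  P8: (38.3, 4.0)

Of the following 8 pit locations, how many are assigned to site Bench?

P1 → Gulch
P2 → Basin
P3 → Ford
P4 → Draw
P5 → Ford
P6 → Ford
P7 → Draw
P8 → Draw
0 of the 8 go to Bench.

0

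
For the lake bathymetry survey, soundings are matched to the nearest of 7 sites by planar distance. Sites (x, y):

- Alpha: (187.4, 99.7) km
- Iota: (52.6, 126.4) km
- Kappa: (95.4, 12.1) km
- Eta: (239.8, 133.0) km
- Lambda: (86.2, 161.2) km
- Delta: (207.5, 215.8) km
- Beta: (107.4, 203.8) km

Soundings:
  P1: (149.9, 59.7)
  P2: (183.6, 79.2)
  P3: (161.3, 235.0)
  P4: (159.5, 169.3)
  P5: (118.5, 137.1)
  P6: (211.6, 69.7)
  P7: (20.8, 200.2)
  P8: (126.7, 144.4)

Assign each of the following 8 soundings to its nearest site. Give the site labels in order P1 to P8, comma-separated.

Alpha, Alpha, Delta, Beta, Lambda, Alpha, Lambda, Lambda

P1 → Alpha (d²=3006.25)
P2 → Alpha (d²=434.69)
P3 → Delta (d²=2503.08)
P4 → Beta (d²=3904.66)
P5 → Lambda (d²=1624.10)
P6 → Alpha (d²=1485.64)
P7 → Lambda (d²=5798.16)
P8 → Lambda (d²=1922.49)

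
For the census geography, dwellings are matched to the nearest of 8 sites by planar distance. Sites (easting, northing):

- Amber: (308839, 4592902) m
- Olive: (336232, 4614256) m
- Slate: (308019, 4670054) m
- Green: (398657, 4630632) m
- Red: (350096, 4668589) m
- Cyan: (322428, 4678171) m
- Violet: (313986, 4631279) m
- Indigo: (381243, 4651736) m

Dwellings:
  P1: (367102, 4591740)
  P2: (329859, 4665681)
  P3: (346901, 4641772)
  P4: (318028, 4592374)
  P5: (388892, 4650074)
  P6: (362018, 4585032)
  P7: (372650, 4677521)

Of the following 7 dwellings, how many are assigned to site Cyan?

1

P1 → Olive
P2 → Cyan
P3 → Red
P4 → Amber
P5 → Indigo
P6 → Olive
P7 → Red
1 of the 7 goes to Cyan.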